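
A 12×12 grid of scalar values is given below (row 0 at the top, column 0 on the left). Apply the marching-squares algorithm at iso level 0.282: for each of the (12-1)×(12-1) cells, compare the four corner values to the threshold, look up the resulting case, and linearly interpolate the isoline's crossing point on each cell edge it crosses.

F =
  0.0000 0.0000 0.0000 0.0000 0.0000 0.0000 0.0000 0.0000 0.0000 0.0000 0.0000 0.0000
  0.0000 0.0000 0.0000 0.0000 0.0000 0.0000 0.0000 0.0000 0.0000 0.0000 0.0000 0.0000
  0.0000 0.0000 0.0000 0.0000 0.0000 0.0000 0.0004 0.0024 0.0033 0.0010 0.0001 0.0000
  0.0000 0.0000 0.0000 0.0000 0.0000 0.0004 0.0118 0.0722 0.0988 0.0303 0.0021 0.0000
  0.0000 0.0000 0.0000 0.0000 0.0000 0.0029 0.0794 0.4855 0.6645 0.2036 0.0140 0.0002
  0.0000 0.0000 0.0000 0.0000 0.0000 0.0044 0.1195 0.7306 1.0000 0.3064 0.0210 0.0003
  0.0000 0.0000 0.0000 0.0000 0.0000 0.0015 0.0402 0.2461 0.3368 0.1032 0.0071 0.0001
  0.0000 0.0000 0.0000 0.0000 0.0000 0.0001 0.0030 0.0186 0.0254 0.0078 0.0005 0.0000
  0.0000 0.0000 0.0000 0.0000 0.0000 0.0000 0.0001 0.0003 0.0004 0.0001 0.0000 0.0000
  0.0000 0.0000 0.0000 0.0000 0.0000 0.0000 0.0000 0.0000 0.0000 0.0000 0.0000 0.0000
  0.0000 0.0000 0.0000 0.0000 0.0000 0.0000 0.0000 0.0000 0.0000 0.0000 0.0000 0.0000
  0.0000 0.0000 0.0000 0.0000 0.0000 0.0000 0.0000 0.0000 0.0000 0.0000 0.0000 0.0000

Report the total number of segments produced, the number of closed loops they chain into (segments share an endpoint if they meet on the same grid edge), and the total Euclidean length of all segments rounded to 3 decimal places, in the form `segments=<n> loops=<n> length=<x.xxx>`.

cell (3,6): code 0100 → (3.508,7.000)–(4.000,6.499)
cell (3,7): code 1100 → (3.324,8.000)–(3.508,7.000)
cell (3,8): code 1000 → (4.000,8.830)–(3.324,8.000)
cell (4,6): code 0110 → (4.000,6.499)–(5.000,6.266)
cell (4,8): code 1101 → (4.763,9.000)–(4.000,8.830)
cell (4,9): code 1000 → (5.000,9.085)–(4.763,9.000)
cell (5,6): code 0010 → (5.000,6.266)–(5.926,7.000)
cell (5,7): code 0111 → (5.926,7.000)–(6.000,7.396)
cell (5,8): code 1011 → (6.000,8.235)–(5.120,9.000)
cell (5,9): code 0001 → (5.120,9.000)–(5.000,9.085)
cell (6,7): code 0010 → (6.000,7.396)–(6.176,8.000)
cell (6,8): code 0001 → (6.176,8.000)–(6.000,8.235)
total: 12 segments, chained into 1 closed loop(s), length Σ = 8.670683

segments=12 loops=1 length=8.671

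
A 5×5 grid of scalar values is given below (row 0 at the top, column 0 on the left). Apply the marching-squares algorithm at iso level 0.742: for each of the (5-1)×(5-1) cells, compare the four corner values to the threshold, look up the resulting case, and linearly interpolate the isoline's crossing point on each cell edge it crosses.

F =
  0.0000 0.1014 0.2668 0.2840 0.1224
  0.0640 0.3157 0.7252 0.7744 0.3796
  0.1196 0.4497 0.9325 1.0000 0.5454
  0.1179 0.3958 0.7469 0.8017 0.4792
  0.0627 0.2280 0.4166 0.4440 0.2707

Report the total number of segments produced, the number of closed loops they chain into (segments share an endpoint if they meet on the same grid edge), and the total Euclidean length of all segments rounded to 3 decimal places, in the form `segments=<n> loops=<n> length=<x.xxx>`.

segments=10 loops=1 length=6.652

cell (0,2): code 0100 → (0.934,3.000)–(1.000,2.341)
cell (0,3): code 1000 → (1.000,3.082)–(0.934,3.000)
cell (1,1): code 0100 → (1.081,2.000)–(2.000,1.605)
cell (1,2): code 1110 → (1.000,2.341)–(1.081,2.000)
cell (1,3): code 1001 → (2.000,3.568)–(1.000,3.082)
cell (2,1): code 0110 → (2.000,1.605)–(3.000,1.986)
cell (2,3): code 1001 → (3.000,3.185)–(2.000,3.568)
cell (3,1): code 0010 → (3.000,1.986)–(3.015,2.000)
cell (3,2): code 0011 → (3.015,2.000)–(3.167,3.000)
cell (3,3): code 0001 → (3.167,3.000)–(3.000,3.185)
total: 10 segments, chained into 1 closed loop(s), length Σ = 6.651566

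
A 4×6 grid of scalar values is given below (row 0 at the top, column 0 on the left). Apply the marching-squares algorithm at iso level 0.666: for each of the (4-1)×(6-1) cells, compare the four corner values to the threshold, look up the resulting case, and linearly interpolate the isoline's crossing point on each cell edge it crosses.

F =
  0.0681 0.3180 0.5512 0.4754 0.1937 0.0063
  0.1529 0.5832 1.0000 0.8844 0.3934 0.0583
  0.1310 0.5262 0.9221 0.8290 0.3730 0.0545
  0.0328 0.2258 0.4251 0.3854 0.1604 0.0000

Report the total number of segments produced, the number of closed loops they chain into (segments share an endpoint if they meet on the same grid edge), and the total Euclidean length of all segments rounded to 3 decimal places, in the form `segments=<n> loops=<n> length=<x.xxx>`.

cell (0,1): code 0100 → (0.256,2.000)–(1.000,1.199)
cell (0,2): code 1100 → (0.466,3.000)–(0.256,2.000)
cell (0,3): code 1000 → (1.000,3.445)–(0.466,3.000)
cell (1,1): code 0110 → (1.000,1.199)–(2.000,1.353)
cell (1,3): code 1001 → (2.000,3.357)–(1.000,3.445)
cell (2,1): code 0010 → (2.000,1.353)–(2.515,2.000)
cell (2,2): code 0011 → (2.515,2.000)–(2.367,3.000)
cell (2,3): code 0001 → (2.367,3.000)–(2.000,3.357)
total: 8 segments, chained into 1 closed loop(s), length Σ = 7.176651

segments=8 loops=1 length=7.177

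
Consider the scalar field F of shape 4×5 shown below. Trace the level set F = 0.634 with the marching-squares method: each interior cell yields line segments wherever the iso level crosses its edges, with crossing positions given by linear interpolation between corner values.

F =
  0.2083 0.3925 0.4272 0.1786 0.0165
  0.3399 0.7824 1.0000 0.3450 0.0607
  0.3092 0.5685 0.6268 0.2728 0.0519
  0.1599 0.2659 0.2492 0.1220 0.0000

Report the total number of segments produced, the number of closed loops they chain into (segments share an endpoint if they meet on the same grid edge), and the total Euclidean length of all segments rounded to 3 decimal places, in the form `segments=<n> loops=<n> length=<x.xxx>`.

cell (0,0): code 0100 → (0.619,1.000)–(1.000,0.665)
cell (0,1): code 1100 → (0.361,2.000)–(0.619,1.000)
cell (0,2): code 1000 → (1.000,2.559)–(0.361,2.000)
cell (1,0): code 0010 → (1.000,0.665)–(1.694,1.000)
cell (1,1): code 0011 → (1.694,1.000)–(1.981,2.000)
cell (1,2): code 0001 → (1.981,2.000)–(1.000,2.559)
total: 6 segments, chained into 1 closed loop(s), length Σ = 5.328608

segments=6 loops=1 length=5.329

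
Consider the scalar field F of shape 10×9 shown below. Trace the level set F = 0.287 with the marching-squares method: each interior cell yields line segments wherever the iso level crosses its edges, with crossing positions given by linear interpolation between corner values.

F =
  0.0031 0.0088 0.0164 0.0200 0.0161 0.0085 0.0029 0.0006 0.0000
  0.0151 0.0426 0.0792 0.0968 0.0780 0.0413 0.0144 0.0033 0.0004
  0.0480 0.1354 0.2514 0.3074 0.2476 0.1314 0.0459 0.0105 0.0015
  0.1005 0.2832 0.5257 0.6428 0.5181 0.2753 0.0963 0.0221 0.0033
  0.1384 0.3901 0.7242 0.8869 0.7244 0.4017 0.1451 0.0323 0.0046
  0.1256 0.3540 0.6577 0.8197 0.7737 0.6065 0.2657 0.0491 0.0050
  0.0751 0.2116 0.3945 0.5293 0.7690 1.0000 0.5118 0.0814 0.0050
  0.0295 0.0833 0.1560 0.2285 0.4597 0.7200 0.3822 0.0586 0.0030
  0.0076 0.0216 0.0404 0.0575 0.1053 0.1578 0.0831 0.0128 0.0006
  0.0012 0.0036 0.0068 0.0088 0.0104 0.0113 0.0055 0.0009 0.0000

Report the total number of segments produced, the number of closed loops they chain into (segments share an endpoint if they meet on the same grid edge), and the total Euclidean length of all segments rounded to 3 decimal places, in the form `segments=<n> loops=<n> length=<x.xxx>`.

cell (1,2): code 0100 → (1.903,3.000)–(2.000,2.636)
cell (1,3): code 1000 → (2.000,3.341)–(1.903,3.000)
cell (2,1): code 0100 → (2.130,2.000)–(3.000,1.016)
cell (2,2): code 1110 → (2.000,2.636)–(2.130,2.000)
cell (2,3): code 1101 → (2.146,4.000)–(2.000,3.341)
cell (2,4): code 1000 → (3.000,4.952)–(2.146,4.000)
cell (3,0): code 0100 → (3.036,1.000)–(4.000,0.590)
cell (3,1): code 1110 → (3.000,1.016)–(3.036,1.000)
cell (3,4): code 1101 → (3.093,5.000)–(3.000,4.952)
cell (3,5): code 1000 → (4.000,5.447)–(3.093,5.000)
cell (4,0): code 0110 → (4.000,0.590)–(5.000,0.707)
cell (4,5): code 1001 → (5.000,5.938)–(4.000,5.447)
cell (5,0): code 0010 → (5.000,0.707)–(5.471,1.000)
cell (5,1): code 0111 → (5.471,1.000)–(6.000,1.412)
cell (5,5): code 1101 → (5.087,6.000)–(5.000,5.938)
cell (5,6): code 1000 → (6.000,6.522)–(5.087,6.000)
cell (6,1): code 0010 → (6.000,1.412)–(6.451,2.000)
cell (6,2): code 0011 → (6.451,2.000)–(6.806,3.000)
cell (6,3): code 0111 → (6.806,3.000)–(7.000,3.253)
cell (6,6): code 1001 → (7.000,6.294)–(6.000,6.522)
cell (7,3): code 0010 → (7.000,3.253)–(7.487,4.000)
cell (7,4): code 0011 → (7.487,4.000)–(7.770,5.000)
cell (7,5): code 0011 → (7.770,5.000)–(7.318,6.000)
cell (7,6): code 0001 → (7.318,6.000)–(7.000,6.294)
total: 24 segments, chained into 1 closed loop(s), length Σ = 17.964143

segments=24 loops=1 length=17.964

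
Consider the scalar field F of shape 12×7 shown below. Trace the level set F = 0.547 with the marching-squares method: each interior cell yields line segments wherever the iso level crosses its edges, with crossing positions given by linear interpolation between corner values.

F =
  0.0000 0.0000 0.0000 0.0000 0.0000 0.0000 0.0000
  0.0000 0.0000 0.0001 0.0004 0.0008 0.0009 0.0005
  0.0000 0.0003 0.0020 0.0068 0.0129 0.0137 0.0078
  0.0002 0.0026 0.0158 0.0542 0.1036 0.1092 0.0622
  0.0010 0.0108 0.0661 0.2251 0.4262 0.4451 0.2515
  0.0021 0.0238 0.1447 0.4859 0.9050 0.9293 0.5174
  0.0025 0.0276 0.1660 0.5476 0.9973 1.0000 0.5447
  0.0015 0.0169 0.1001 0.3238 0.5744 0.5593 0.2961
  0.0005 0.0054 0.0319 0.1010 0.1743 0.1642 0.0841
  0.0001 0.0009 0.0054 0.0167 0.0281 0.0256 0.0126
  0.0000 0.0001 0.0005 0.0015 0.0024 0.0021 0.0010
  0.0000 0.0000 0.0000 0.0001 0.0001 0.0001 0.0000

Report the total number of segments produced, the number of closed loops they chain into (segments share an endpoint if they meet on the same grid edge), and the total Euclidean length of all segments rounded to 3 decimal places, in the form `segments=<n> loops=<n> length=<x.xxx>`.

cell (4,3): code 0100 → (4.252,4.000)–(5.000,3.146)
cell (4,4): code 1100 → (4.210,5.000)–(4.252,4.000)
cell (4,5): code 1000 → (5.000,5.928)–(4.210,5.000)
cell (5,2): code 0100 → (5.990,3.000)–(6.000,2.998)
cell (5,3): code 1110 → (5.000,3.146)–(5.990,3.000)
cell (5,5): code 1001 → (6.000,5.995)–(5.000,5.928)
cell (6,2): code 0010 → (6.000,2.998)–(6.003,3.000)
cell (6,3): code 0111 → (6.003,3.000)–(7.000,3.891)
cell (6,5): code 1001 → (7.000,5.047)–(6.000,5.995)
cell (7,3): code 0010 → (7.000,3.891)–(7.068,4.000)
cell (7,4): code 0011 → (7.068,4.000)–(7.031,5.000)
cell (7,5): code 0001 → (7.031,5.000)–(7.000,5.047)
total: 12 segments, chained into 1 closed loop(s), length Σ = 9.271854

segments=12 loops=1 length=9.272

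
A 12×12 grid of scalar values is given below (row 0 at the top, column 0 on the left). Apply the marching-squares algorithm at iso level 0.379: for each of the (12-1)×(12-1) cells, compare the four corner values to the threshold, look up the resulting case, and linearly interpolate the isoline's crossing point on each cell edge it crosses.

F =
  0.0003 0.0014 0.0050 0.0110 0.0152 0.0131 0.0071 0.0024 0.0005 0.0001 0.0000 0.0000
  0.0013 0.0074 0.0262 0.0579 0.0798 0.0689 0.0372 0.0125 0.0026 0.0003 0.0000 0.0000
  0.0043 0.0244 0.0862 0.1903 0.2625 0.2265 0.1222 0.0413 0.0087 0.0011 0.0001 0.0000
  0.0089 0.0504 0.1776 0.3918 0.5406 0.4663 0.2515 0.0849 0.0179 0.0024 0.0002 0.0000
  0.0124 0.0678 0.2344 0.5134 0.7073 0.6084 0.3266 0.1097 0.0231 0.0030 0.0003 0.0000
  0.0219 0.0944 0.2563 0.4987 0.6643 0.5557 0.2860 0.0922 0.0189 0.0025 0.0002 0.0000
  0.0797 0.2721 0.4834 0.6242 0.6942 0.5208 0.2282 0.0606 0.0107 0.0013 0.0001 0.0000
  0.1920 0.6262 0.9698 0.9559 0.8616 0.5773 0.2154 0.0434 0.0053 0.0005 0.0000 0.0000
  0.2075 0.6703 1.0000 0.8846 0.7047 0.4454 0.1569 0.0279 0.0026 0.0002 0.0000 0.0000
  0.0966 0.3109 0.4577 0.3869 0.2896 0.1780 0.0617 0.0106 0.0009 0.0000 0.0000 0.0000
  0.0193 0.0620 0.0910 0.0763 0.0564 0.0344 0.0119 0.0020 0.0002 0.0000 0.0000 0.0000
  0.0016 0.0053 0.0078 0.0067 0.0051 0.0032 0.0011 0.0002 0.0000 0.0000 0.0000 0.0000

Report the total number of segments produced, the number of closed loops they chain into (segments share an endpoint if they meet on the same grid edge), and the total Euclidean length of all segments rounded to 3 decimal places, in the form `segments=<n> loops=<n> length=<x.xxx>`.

cell (2,2): code 0100 → (2.936,3.000)–(3.000,2.940)
cell (2,3): code 1100 → (2.419,4.000)–(2.936,3.000)
cell (2,4): code 1100 → (2.636,5.000)–(2.419,4.000)
cell (2,5): code 1000 → (3.000,5.406)–(2.636,5.000)
cell (3,2): code 0110 → (3.000,2.940)–(4.000,2.518)
cell (3,5): code 1001 → (4.000,5.814)–(3.000,5.406)
cell (4,2): code 0110 → (4.000,2.518)–(5.000,2.506)
cell (4,5): code 1001 → (5.000,5.655)–(4.000,5.814)
cell (5,1): code 0100 → (5.540,2.000)–(6.000,1.506)
cell (5,2): code 1110 → (5.000,2.506)–(5.540,2.000)
cell (5,5): code 1001 → (6.000,5.485)–(5.000,5.655)
cell (6,0): code 0100 → (6.302,1.000)–(7.000,0.431)
cell (6,1): code 1110 → (6.000,1.506)–(6.302,1.000)
cell (6,5): code 1001 → (7.000,5.548)–(6.000,5.485)
cell (7,0): code 0110 → (7.000,0.431)–(8.000,0.371)
cell (7,5): code 1001 → (8.000,5.230)–(7.000,5.548)
cell (8,0): code 0010 → (8.000,0.371)–(8.811,1.000)
cell (8,1): code 0111 → (8.811,1.000)–(9.000,1.464)
cell (8,3): code 1011 → (9.000,3.081)–(8.785,4.000)
cell (8,4): code 0011 → (8.785,4.000)–(8.248,5.000)
cell (8,5): code 0001 → (8.248,5.000)–(8.000,5.230)
cell (9,1): code 0010 → (9.000,1.464)–(9.215,2.000)
cell (9,2): code 0011 → (9.215,2.000)–(9.025,3.000)
cell (9,3): code 0001 → (9.025,3.000)–(9.000,3.081)
total: 24 segments, chained into 1 closed loop(s), length Σ = 19.557373

segments=24 loops=1 length=19.557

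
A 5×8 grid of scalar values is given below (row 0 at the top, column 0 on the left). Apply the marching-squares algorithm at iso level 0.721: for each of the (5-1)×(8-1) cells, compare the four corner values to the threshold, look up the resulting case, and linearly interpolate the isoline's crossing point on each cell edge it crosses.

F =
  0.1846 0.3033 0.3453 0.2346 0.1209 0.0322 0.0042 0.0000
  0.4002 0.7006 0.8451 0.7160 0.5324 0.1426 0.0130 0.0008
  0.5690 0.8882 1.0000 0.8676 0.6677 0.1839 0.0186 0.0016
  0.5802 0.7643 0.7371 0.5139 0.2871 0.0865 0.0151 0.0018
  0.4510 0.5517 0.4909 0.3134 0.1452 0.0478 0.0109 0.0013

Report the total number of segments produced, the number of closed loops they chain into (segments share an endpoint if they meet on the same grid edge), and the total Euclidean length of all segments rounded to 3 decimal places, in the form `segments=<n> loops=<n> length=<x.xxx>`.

cell (0,1): code 0100 → (0.752,2.000)–(1.000,1.141)
cell (0,2): code 1000 → (1.000,2.961)–(0.752,2.000)
cell (1,0): code 0100 → (1.109,1.000)–(2.000,0.476)
cell (1,1): code 1110 → (1.000,1.141)–(1.109,1.000)
cell (1,2): code 1101 → (1.033,3.000)–(1.000,2.961)
cell (1,3): code 1000 → (2.000,3.733)–(1.033,3.000)
cell (2,0): code 0110 → (2.000,0.476)–(3.000,0.765)
cell (2,2): code 1011 → (3.000,2.072)–(2.414,3.000)
cell (2,3): code 0001 → (2.414,3.000)–(2.000,3.733)
cell (3,0): code 0010 → (3.000,0.765)–(3.204,1.000)
cell (3,1): code 0011 → (3.204,1.000)–(3.065,2.000)
cell (3,2): code 0001 → (3.065,2.000)–(3.000,2.072)
total: 12 segments, chained into 1 closed loop(s), length Σ = 8.761702

segments=12 loops=1 length=8.762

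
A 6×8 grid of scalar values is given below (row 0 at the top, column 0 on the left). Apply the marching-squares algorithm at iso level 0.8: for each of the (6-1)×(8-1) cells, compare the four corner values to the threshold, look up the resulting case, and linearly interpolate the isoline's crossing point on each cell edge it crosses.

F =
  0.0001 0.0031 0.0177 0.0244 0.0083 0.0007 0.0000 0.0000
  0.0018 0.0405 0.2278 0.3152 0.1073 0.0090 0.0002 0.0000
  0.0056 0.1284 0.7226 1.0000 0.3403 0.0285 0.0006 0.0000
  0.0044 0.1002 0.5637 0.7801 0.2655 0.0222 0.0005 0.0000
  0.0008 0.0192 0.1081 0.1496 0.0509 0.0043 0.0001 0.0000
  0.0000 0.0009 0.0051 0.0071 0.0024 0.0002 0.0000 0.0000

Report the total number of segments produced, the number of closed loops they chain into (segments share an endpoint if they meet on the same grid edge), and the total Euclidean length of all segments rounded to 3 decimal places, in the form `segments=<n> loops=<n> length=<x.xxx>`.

cell (1,2): code 0100 → (1.708,3.000)–(2.000,2.279)
cell (1,3): code 1000 → (2.000,3.303)–(1.708,3.000)
cell (2,2): code 0010 → (2.000,2.279)–(2.910,3.000)
cell (2,3): code 0001 → (2.910,3.000)–(2.000,3.303)
total: 4 segments, chained into 1 closed loop(s), length Σ = 3.318158

segments=4 loops=1 length=3.318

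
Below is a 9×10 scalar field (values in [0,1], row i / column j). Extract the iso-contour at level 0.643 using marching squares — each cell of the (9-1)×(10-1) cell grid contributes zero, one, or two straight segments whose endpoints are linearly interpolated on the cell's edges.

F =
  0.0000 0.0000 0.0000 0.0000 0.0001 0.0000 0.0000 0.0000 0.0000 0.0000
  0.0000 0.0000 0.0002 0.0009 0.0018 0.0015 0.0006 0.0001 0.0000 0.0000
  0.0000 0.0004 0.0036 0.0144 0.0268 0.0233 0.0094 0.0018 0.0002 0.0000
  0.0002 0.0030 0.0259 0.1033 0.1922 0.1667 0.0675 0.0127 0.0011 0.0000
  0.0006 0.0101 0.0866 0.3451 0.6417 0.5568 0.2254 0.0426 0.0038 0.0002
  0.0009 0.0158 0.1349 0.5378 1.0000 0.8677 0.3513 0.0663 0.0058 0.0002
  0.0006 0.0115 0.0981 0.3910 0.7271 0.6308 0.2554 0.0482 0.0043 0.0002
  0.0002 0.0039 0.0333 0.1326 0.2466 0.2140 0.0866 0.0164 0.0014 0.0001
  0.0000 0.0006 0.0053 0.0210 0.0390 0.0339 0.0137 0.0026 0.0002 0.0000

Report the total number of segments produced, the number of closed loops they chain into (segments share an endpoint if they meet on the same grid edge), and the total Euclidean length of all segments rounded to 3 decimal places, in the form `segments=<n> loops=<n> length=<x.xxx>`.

segments=8 loops=1 length=6.646

cell (4,3): code 0100 → (4.004,4.000)–(5.000,3.228)
cell (4,4): code 1100 → (4.277,5.000)–(4.004,4.000)
cell (4,5): code 1000 → (5.000,5.435)–(4.277,5.000)
cell (5,3): code 0110 → (5.000,3.228)–(6.000,3.750)
cell (5,4): code 1011 → (6.000,4.873)–(5.949,5.000)
cell (5,5): code 0001 → (5.949,5.000)–(5.000,5.435)
cell (6,3): code 0010 → (6.000,3.750)–(6.175,4.000)
cell (6,4): code 0001 → (6.175,4.000)–(6.000,4.873)
total: 8 segments, chained into 1 closed loop(s), length Σ = 6.645537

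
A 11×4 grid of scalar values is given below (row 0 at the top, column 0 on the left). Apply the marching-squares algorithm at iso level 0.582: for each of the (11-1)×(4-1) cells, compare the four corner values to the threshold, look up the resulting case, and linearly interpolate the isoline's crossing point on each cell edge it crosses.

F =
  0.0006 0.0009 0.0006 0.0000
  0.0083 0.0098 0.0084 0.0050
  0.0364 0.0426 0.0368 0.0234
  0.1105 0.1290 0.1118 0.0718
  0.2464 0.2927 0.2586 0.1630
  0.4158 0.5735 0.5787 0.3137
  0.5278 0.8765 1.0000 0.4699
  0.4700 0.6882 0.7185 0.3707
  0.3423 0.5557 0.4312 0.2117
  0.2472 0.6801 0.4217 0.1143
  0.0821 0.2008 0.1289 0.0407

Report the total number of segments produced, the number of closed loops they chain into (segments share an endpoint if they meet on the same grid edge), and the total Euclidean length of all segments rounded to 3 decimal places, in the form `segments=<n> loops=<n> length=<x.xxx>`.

segments=12 loops=2 length=10.731

cell (5,0): code 0100 → (5.028,1.000)–(6.000,0.155)
cell (5,1): code 1100 → (5.008,2.000)–(5.028,1.000)
cell (5,2): code 1000 → (6.000,2.789)–(5.008,2.000)
cell (6,0): code 0110 → (6.000,0.155)–(7.000,0.513)
cell (6,2): code 1001 → (7.000,2.392)–(6.000,2.789)
cell (7,0): code 0010 → (7.000,0.513)–(7.802,1.000)
cell (7,1): code 0011 → (7.802,1.000)–(7.475,2.000)
cell (7,2): code 0001 → (7.475,2.000)–(7.000,2.392)
cell (8,0): code 0100 → (8.211,1.000)–(9.000,0.773)
cell (8,1): code 1000 → (9.000,1.380)–(8.211,1.000)
cell (9,0): code 0010 → (9.000,0.773)–(9.205,1.000)
cell (9,1): code 0001 → (9.205,1.000)–(9.000,1.380)
total: 12 segments, chained into 2 closed loop(s), length Σ = 10.731108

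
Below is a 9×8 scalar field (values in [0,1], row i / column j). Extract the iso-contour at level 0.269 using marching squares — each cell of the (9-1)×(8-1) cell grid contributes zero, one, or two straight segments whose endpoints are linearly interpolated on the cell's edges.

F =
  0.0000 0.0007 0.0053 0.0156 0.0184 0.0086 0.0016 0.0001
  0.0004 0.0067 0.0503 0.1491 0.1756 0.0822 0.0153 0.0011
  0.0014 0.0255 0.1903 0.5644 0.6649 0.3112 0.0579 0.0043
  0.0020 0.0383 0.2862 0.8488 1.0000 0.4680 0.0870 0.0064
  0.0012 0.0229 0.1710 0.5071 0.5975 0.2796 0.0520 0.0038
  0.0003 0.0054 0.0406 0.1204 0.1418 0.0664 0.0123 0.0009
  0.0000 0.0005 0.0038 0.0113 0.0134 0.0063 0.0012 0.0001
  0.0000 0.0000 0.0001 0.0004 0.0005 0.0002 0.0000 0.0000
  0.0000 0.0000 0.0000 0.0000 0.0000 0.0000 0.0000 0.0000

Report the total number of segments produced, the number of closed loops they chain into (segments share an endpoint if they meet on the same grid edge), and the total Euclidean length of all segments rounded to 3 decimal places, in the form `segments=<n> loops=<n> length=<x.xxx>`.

segments=14 loops=1 length=10.984

cell (1,2): code 0100 → (1.289,3.000)–(2.000,2.210)
cell (1,3): code 1100 → (1.191,4.000)–(1.289,3.000)
cell (1,4): code 1100 → (1.816,5.000)–(1.191,4.000)
cell (1,5): code 1000 → (2.000,5.167)–(1.816,5.000)
cell (2,1): code 0100 → (2.821,2.000)–(3.000,1.931)
cell (2,2): code 1110 → (2.000,2.210)–(2.821,2.000)
cell (2,5): code 1001 → (3.000,5.522)–(2.000,5.167)
cell (3,1): code 0010 → (3.000,1.931)–(3.149,2.000)
cell (3,2): code 0111 → (3.149,2.000)–(4.000,2.292)
cell (3,5): code 1001 → (4.000,5.047)–(3.000,5.522)
cell (4,2): code 0010 → (4.000,2.292)–(4.616,3.000)
cell (4,3): code 0011 → (4.616,3.000)–(4.721,4.000)
cell (4,4): code 0011 → (4.721,4.000)–(4.050,5.000)
cell (4,5): code 0001 → (4.050,5.000)–(4.000,5.047)
total: 14 segments, chained into 1 closed loop(s), length Σ = 10.983878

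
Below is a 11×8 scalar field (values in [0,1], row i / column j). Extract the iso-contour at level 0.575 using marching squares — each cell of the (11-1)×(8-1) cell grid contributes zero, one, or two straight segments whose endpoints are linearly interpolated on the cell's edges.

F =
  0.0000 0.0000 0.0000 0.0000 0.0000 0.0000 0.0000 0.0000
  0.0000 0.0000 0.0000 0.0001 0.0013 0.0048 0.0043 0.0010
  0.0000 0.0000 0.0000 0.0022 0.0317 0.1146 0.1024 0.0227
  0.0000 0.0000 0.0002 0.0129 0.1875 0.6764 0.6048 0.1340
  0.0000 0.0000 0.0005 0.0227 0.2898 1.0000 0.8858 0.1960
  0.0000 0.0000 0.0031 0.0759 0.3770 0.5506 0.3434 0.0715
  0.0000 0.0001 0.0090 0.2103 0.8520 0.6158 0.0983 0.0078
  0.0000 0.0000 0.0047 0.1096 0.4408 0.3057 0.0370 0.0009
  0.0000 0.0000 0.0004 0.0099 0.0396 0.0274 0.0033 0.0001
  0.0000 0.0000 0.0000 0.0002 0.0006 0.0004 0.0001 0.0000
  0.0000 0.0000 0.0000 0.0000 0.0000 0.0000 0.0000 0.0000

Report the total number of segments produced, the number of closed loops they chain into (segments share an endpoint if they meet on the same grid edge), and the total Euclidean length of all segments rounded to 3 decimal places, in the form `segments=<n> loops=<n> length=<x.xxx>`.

cell (2,4): code 0100 → (2.820,5.000)–(3.000,4.793)
cell (2,5): code 1100 → (2.941,6.000)–(2.820,5.000)
cell (2,6): code 1000 → (3.000,6.063)–(2.941,6.000)
cell (3,4): code 0110 → (3.000,4.793)–(4.000,4.402)
cell (3,6): code 1001 → (4.000,6.451)–(3.000,6.063)
cell (4,4): code 0010 → (4.000,4.402)–(4.946,5.000)
cell (4,5): code 0011 → (4.946,5.000)–(4.573,6.000)
cell (4,6): code 0001 → (4.573,6.000)–(4.000,6.451)
cell (5,3): code 0100 → (5.417,4.000)–(6.000,3.568)
cell (5,4): code 1100 → (5.374,5.000)–(5.417,4.000)
cell (5,5): code 1000 → (6.000,5.079)–(5.374,5.000)
cell (6,3): code 0010 → (6.000,3.568)–(6.674,4.000)
cell (6,4): code 0011 → (6.674,4.000)–(6.132,5.000)
cell (6,5): code 0001 → (6.132,5.000)–(6.000,5.079)
total: 14 segments, chained into 2 closed loop(s), length Σ = 10.878463

segments=14 loops=2 length=10.878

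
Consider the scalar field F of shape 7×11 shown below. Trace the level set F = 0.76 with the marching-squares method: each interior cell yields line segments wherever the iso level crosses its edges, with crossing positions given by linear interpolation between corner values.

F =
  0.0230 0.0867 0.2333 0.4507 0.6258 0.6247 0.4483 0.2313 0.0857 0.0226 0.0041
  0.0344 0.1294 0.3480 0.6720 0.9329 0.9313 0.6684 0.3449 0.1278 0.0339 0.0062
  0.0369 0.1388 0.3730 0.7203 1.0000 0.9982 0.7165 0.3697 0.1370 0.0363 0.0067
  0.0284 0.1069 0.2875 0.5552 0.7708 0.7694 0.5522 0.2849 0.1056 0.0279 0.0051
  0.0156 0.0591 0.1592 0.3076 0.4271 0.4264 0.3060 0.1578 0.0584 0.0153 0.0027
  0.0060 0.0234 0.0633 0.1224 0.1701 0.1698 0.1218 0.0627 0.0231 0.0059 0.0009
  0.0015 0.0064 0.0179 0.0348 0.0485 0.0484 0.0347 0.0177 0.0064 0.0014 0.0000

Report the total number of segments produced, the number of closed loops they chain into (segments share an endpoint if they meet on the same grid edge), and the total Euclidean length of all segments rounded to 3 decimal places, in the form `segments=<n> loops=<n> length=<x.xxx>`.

segments=10 loops=1 length=8.443

cell (0,3): code 0100 → (0.437,4.000)–(1.000,3.337)
cell (0,4): code 1100 → (0.441,5.000)–(0.437,4.000)
cell (0,5): code 1000 → (1.000,5.652)–(0.441,5.000)
cell (1,3): code 0110 → (1.000,3.337)–(2.000,3.142)
cell (1,5): code 1001 → (2.000,5.846)–(1.000,5.652)
cell (2,3): code 0110 → (2.000,3.142)–(3.000,3.950)
cell (2,5): code 1001 → (3.000,5.043)–(2.000,5.846)
cell (3,3): code 0010 → (3.000,3.950)–(3.031,4.000)
cell (3,4): code 0011 → (3.031,4.000)–(3.027,5.000)
cell (3,5): code 0001 → (3.027,5.000)–(3.000,5.043)
total: 10 segments, chained into 1 closed loop(s), length Σ = 8.443498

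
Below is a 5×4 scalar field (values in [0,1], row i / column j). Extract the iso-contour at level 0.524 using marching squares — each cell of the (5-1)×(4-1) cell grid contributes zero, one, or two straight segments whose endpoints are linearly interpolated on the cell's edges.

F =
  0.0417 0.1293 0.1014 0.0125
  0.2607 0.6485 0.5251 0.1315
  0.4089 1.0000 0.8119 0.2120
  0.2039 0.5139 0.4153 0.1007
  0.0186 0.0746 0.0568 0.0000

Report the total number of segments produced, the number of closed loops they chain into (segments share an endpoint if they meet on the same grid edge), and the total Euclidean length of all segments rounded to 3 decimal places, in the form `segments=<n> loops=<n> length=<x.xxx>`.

cell (0,0): code 0100 → (0.760,1.000)–(1.000,0.679)
cell (0,1): code 1100 → (0.997,2.000)–(0.760,1.000)
cell (0,2): code 1000 → (1.000,2.003)–(0.997,2.000)
cell (1,0): code 0110 → (1.000,0.679)–(2.000,0.195)
cell (1,2): code 1001 → (2.000,2.480)–(1.000,2.003)
cell (2,0): code 0010 → (2.000,0.195)–(2.979,1.000)
cell (2,1): code 0011 → (2.979,1.000)–(2.726,2.000)
cell (2,2): code 0001 → (2.726,2.000)–(2.000,2.480)
total: 8 segments, chained into 1 closed loop(s), length Σ = 6.820946

segments=8 loops=1 length=6.821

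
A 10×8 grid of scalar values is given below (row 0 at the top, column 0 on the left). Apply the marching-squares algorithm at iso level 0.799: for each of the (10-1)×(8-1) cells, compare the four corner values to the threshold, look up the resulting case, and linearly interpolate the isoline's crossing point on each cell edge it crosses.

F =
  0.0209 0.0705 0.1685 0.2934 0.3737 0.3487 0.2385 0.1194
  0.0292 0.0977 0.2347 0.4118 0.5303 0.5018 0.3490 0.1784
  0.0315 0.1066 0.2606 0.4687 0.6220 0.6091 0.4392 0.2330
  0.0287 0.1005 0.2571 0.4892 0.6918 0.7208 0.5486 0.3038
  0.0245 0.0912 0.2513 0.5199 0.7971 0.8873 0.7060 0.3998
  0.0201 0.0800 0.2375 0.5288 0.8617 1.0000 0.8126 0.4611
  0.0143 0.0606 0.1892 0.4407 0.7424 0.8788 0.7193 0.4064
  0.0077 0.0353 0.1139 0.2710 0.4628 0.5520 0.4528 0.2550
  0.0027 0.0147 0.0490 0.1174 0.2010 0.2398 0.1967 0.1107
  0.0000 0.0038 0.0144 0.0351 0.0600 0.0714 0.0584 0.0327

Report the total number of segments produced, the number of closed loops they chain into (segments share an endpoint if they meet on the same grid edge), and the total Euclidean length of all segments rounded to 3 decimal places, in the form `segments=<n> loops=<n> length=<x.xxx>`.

segments=12 loops=1 length=7.523

cell (3,4): code 0100 → (3.470,5.000)–(4.000,4.021)
cell (3,5): code 1000 → (4.000,5.487)–(3.470,5.000)
cell (4,3): code 0100 → (4.029,4.000)–(5.000,3.812)
cell (4,4): code 1110 → (4.000,4.021)–(4.029,4.000)
cell (4,5): code 1101 → (4.872,6.000)–(4.000,5.487)
cell (4,6): code 1000 → (5.000,6.039)–(4.872,6.000)
cell (5,3): code 0010 → (5.000,3.812)–(5.526,4.000)
cell (5,4): code 0111 → (5.526,4.000)–(6.000,4.415)
cell (5,5): code 1011 → (6.000,5.500)–(5.146,6.000)
cell (5,6): code 0001 → (5.146,6.000)–(5.000,6.039)
cell (6,4): code 0010 → (6.000,4.415)–(6.244,5.000)
cell (6,5): code 0001 → (6.244,5.000)–(6.000,5.500)
total: 12 segments, chained into 1 closed loop(s), length Σ = 7.523372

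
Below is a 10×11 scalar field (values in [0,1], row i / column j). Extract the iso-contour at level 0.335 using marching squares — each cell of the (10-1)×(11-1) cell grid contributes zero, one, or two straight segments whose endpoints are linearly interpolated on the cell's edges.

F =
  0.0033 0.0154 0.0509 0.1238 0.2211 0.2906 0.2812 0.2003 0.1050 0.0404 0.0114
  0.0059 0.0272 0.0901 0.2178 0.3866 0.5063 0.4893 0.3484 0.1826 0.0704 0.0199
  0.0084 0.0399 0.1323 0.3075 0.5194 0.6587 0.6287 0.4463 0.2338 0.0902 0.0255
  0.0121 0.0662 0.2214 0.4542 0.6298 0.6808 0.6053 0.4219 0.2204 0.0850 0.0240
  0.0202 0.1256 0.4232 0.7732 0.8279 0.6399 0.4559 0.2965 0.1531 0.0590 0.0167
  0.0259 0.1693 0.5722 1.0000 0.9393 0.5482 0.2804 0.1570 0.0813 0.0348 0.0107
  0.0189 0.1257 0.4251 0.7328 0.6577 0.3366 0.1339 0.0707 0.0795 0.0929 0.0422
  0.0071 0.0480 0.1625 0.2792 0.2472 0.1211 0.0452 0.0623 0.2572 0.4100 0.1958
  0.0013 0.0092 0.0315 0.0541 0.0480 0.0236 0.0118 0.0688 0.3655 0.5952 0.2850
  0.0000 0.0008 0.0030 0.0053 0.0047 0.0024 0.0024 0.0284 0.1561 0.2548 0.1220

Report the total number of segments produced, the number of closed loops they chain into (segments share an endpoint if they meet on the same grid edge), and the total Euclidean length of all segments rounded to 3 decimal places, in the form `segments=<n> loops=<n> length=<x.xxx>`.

cell (0,3): code 0100 → (0.688,4.000)–(1.000,3.694)
cell (0,4): code 1100 → (0.206,5.000)–(0.688,4.000)
cell (0,5): code 1100 → (0.259,6.000)–(0.206,5.000)
cell (0,6): code 1100 → (0.910,7.000)–(0.259,6.000)
cell (0,7): code 1000 → (1.000,7.081)–(0.910,7.000)
cell (1,3): code 0110 → (1.000,3.694)–(2.000,3.130)
cell (1,7): code 1001 → (2.000,7.524)–(1.000,7.081)
cell (2,2): code 0100 → (2.187,3.000)–(3.000,2.488)
cell (2,3): code 1110 → (2.000,3.130)–(2.187,3.000)
cell (2,7): code 1001 → (3.000,7.431)–(2.000,7.524)
cell (3,1): code 0100 → (3.563,2.000)–(4.000,1.704)
cell (3,2): code 1110 → (3.000,2.488)–(3.563,2.000)
cell (3,6): code 1011 → (4.000,6.758)–(3.693,7.000)
cell (3,7): code 0001 → (3.693,7.000)–(3.000,7.431)
cell (4,1): code 0110 → (4.000,1.704)–(5.000,1.411)
cell (4,5): code 1011 → (5.000,5.796)–(4.689,6.000)
cell (4,6): code 0001 → (4.689,6.000)–(4.000,6.758)
cell (5,1): code 0110 → (5.000,1.411)–(6.000,1.699)
cell (5,5): code 1001 → (6.000,5.008)–(5.000,5.796)
cell (6,1): code 0010 → (6.000,1.699)–(6.343,2.000)
cell (6,2): code 0011 → (6.343,2.000)–(6.877,3.000)
cell (6,3): code 0011 → (6.877,3.000)–(6.786,4.000)
cell (6,4): code 0011 → (6.786,4.000)–(6.007,5.000)
cell (6,5): code 0001 → (6.007,5.000)–(6.000,5.008)
cell (6,8): code 0100 → (6.763,9.000)–(7.000,8.509)
cell (6,9): code 1000 → (7.000,9.350)–(6.763,9.000)
cell (7,7): code 0100 → (7.718,8.000)–(8.000,7.897)
cell (7,8): code 1110 → (7.000,8.509)–(7.718,8.000)
cell (7,9): code 1001 → (8.000,9.839)–(7.000,9.350)
cell (8,7): code 0010 → (8.000,7.897)–(8.146,8.000)
cell (8,8): code 0011 → (8.146,8.000)–(8.764,9.000)
cell (8,9): code 0001 → (8.764,9.000)–(8.000,9.839)
total: 32 segments, chained into 2 closed loop(s), length Σ = 25.151980

segments=32 loops=2 length=25.152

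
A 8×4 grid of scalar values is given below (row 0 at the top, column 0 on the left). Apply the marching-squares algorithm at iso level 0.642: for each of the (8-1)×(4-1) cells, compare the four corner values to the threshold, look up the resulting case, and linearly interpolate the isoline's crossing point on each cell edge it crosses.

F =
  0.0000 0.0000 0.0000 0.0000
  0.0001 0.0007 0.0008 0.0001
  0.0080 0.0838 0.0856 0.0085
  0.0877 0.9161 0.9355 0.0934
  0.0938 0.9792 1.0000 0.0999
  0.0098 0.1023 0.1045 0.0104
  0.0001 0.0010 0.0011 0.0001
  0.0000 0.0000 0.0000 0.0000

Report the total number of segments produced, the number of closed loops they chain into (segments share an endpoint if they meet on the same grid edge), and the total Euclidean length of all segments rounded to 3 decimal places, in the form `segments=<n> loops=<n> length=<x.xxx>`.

cell (2,0): code 0100 → (2.671,1.000)–(3.000,0.669)
cell (2,1): code 1100 → (2.655,2.000)–(2.671,1.000)
cell (2,2): code 1000 → (3.000,2.349)–(2.655,2.000)
cell (3,0): code 0110 → (3.000,0.669)–(4.000,0.619)
cell (3,2): code 1001 → (4.000,2.398)–(3.000,2.349)
cell (4,0): code 0010 → (4.000,0.619)–(4.385,1.000)
cell (4,1): code 0011 → (4.385,1.000)–(4.400,2.000)
cell (4,2): code 0001 → (4.400,2.000)–(4.000,2.398)
total: 8 segments, chained into 1 closed loop(s), length Σ = 6.065323

segments=8 loops=1 length=6.065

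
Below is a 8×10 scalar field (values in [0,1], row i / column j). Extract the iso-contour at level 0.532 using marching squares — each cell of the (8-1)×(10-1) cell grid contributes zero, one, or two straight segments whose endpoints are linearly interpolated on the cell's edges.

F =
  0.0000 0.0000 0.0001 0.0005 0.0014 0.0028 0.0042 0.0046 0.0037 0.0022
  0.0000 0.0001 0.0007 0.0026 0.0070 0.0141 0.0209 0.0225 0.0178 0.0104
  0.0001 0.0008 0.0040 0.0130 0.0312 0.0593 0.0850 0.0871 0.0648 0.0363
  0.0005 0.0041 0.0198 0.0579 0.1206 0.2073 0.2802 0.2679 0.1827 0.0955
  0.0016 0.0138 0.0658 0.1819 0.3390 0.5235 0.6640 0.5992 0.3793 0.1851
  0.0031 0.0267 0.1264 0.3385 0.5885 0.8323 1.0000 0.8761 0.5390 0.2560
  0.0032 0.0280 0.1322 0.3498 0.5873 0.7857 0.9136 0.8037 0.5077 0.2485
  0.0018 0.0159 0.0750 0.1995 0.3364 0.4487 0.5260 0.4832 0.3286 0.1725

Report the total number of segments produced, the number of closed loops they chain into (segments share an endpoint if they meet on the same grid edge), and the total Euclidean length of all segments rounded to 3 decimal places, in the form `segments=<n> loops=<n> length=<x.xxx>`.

segments=16 loops=1 length=11.988

cell (3,5): code 0100 → (3.656,6.000)–(4.000,5.060)
cell (3,6): code 1100 → (3.797,7.000)–(3.656,6.000)
cell (3,7): code 1000 → (4.000,7.306)–(3.797,7.000)
cell (4,3): code 0100 → (4.774,4.000)–(5.000,3.774)
cell (4,4): code 1100 → (4.028,5.000)–(4.774,4.000)
cell (4,5): code 1110 → (4.000,5.060)–(4.028,5.000)
cell (4,7): code 1101 → (4.956,8.000)–(4.000,7.306)
cell (4,8): code 1000 → (5.000,8.025)–(4.956,8.000)
cell (5,3): code 0110 → (5.000,3.774)–(6.000,3.767)
cell (5,7): code 1011 → (6.000,7.918)–(5.224,8.000)
cell (5,8): code 0001 → (5.224,8.000)–(5.000,8.025)
cell (6,3): code 0010 → (6.000,3.767)–(6.220,4.000)
cell (6,4): code 0011 → (6.220,4.000)–(6.753,5.000)
cell (6,5): code 0011 → (6.753,5.000)–(6.985,6.000)
cell (6,6): code 0011 → (6.985,6.000)–(6.848,7.000)
cell (6,7): code 0001 → (6.848,7.000)–(6.000,7.918)
total: 16 segments, chained into 1 closed loop(s), length Σ = 11.987745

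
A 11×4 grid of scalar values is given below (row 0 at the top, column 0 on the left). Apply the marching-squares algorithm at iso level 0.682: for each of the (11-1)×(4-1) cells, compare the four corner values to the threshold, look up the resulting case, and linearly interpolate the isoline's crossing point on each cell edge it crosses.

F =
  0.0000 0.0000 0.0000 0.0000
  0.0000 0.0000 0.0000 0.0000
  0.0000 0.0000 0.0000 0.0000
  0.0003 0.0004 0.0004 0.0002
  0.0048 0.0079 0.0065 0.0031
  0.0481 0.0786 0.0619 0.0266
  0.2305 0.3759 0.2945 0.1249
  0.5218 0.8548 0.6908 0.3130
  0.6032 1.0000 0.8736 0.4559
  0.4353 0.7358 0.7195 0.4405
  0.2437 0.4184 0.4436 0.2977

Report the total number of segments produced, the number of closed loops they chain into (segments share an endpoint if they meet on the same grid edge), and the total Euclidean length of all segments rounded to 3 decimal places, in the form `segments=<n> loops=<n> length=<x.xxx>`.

segments=10 loops=1 length=7.517

cell (6,0): code 0100 → (6.639,1.000)–(7.000,0.481)
cell (6,1): code 1100 → (6.978,2.000)–(6.639,1.000)
cell (6,2): code 1000 → (7.000,2.023)–(6.978,2.000)
cell (7,0): code 0110 → (7.000,0.481)–(8.000,0.199)
cell (7,2): code 1001 → (8.000,2.459)–(7.000,2.023)
cell (8,0): code 0110 → (8.000,0.199)–(9.000,0.821)
cell (8,2): code 1001 → (9.000,2.134)–(8.000,2.459)
cell (9,0): code 0010 → (9.000,0.821)–(9.170,1.000)
cell (9,1): code 0011 → (9.170,1.000)–(9.136,2.000)
cell (9,2): code 0001 → (9.136,2.000)–(9.000,2.134)
total: 10 segments, chained into 1 closed loop(s), length Σ = 7.517202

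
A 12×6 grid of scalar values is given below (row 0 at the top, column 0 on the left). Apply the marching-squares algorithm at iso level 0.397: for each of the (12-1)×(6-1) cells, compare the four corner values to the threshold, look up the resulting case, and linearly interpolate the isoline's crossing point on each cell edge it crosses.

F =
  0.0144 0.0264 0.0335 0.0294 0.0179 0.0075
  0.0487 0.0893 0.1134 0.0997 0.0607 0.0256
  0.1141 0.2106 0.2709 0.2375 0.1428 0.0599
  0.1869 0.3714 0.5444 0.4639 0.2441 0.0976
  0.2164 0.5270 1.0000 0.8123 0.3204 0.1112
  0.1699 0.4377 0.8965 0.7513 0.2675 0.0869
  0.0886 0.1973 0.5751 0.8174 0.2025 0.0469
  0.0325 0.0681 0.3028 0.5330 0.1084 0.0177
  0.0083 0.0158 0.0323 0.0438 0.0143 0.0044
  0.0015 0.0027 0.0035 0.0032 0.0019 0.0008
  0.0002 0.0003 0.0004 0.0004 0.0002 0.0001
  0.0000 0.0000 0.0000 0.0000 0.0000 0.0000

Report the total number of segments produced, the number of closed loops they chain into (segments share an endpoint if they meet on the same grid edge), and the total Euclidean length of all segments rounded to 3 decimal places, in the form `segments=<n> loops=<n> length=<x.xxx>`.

cell (2,1): code 0100 → (2.461,2.000)–(3.000,1.148)
cell (2,2): code 1100 → (2.705,3.000)–(2.461,2.000)
cell (2,3): code 1000 → (3.000,3.304)–(2.705,3.000)
cell (3,0): code 0100 → (3.165,1.000)–(4.000,0.581)
cell (3,1): code 1110 → (3.000,1.148)–(3.165,1.000)
cell (3,3): code 1001 → (4.000,3.844)–(3.000,3.304)
cell (4,0): code 0110 → (4.000,0.581)–(5.000,0.848)
cell (4,3): code 1001 → (5.000,3.732)–(4.000,3.844)
cell (5,0): code 0010 → (5.000,0.848)–(5.169,1.000)
cell (5,1): code 0111 → (5.169,1.000)–(6.000,1.529)
cell (5,3): code 1001 → (6.000,3.684)–(5.000,3.732)
cell (6,1): code 0010 → (6.000,1.529)–(6.654,2.000)
cell (6,2): code 0111 → (6.654,2.000)–(7.000,2.409)
cell (6,3): code 1001 → (7.000,3.320)–(6.000,3.684)
cell (7,2): code 0010 → (7.000,2.409)–(7.278,3.000)
cell (7,3): code 0001 → (7.278,3.000)–(7.000,3.320)
total: 16 segments, chained into 1 closed loop(s), length Σ = 12.491348

segments=16 loops=1 length=12.491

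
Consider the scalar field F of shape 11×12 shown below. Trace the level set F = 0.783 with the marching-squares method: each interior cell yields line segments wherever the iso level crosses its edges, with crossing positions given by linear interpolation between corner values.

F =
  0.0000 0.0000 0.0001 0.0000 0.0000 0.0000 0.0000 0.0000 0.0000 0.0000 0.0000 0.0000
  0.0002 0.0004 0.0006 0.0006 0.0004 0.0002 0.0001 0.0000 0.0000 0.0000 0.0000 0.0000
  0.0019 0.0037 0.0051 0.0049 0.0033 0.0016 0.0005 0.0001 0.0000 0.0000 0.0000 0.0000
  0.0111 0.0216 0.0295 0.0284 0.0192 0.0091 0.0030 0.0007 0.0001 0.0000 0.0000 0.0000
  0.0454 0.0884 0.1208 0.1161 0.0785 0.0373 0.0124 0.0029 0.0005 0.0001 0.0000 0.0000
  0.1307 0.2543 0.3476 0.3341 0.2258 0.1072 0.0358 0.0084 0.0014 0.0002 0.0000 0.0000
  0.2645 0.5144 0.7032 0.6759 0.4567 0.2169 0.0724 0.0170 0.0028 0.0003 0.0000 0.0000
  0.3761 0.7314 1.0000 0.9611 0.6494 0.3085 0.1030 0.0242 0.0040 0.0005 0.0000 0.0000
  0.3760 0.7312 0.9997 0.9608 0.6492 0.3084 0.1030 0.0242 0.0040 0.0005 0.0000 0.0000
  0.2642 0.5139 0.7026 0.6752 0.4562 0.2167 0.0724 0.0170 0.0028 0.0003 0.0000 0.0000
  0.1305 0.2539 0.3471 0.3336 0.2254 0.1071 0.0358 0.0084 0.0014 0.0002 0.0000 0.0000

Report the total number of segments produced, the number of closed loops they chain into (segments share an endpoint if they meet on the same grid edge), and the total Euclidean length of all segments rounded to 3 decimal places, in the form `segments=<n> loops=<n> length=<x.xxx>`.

segments=8 loops=1 length=7.880

cell (6,1): code 0100 → (6.269,2.000)–(7.000,1.192)
cell (6,2): code 1100 → (6.376,3.000)–(6.269,2.000)
cell (6,3): code 1000 → (7.000,3.571)–(6.376,3.000)
cell (7,1): code 0110 → (7.000,1.192)–(8.000,1.193)
cell (7,3): code 1001 → (8.000,3.571)–(7.000,3.571)
cell (8,1): code 0010 → (8.000,1.193)–(8.729,2.000)
cell (8,2): code 0011 → (8.729,2.000)–(8.623,3.000)
cell (8,3): code 0001 → (8.623,3.000)–(8.000,3.571)
total: 8 segments, chained into 1 closed loop(s), length Σ = 7.879717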